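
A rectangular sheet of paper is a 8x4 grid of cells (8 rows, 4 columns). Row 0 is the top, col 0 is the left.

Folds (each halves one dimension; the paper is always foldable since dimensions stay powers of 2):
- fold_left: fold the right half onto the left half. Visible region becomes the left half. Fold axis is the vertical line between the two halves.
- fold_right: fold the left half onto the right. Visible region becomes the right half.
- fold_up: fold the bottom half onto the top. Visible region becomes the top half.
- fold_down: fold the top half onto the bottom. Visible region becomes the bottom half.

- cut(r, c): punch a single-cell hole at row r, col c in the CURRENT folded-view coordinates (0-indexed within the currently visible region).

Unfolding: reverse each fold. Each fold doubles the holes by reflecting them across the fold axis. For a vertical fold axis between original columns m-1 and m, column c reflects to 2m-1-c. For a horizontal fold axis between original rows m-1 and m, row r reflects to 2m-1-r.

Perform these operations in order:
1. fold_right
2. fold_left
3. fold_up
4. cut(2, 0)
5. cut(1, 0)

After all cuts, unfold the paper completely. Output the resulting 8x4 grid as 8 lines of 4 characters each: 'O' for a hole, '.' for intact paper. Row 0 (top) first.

Op 1 fold_right: fold axis v@2; visible region now rows[0,8) x cols[2,4) = 8x2
Op 2 fold_left: fold axis v@3; visible region now rows[0,8) x cols[2,3) = 8x1
Op 3 fold_up: fold axis h@4; visible region now rows[0,4) x cols[2,3) = 4x1
Op 4 cut(2, 0): punch at orig (2,2); cuts so far [(2, 2)]; region rows[0,4) x cols[2,3) = 4x1
Op 5 cut(1, 0): punch at orig (1,2); cuts so far [(1, 2), (2, 2)]; region rows[0,4) x cols[2,3) = 4x1
Unfold 1 (reflect across h@4): 4 holes -> [(1, 2), (2, 2), (5, 2), (6, 2)]
Unfold 2 (reflect across v@3): 8 holes -> [(1, 2), (1, 3), (2, 2), (2, 3), (5, 2), (5, 3), (6, 2), (6, 3)]
Unfold 3 (reflect across v@2): 16 holes -> [(1, 0), (1, 1), (1, 2), (1, 3), (2, 0), (2, 1), (2, 2), (2, 3), (5, 0), (5, 1), (5, 2), (5, 3), (6, 0), (6, 1), (6, 2), (6, 3)]

Answer: ....
OOOO
OOOO
....
....
OOOO
OOOO
....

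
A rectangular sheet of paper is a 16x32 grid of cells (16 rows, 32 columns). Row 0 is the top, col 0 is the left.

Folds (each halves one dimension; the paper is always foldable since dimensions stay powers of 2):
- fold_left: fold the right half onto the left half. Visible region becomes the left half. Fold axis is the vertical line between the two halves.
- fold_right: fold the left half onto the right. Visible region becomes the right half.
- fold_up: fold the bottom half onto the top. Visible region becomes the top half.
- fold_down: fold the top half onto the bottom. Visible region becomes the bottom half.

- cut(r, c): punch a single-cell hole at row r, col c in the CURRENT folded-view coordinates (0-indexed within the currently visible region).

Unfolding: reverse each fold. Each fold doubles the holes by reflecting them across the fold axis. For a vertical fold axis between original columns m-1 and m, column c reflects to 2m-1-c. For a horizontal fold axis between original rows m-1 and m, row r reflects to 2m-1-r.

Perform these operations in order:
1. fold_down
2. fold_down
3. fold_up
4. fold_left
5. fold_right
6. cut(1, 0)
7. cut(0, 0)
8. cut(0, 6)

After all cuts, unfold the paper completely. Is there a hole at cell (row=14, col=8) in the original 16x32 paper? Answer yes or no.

Op 1 fold_down: fold axis h@8; visible region now rows[8,16) x cols[0,32) = 8x32
Op 2 fold_down: fold axis h@12; visible region now rows[12,16) x cols[0,32) = 4x32
Op 3 fold_up: fold axis h@14; visible region now rows[12,14) x cols[0,32) = 2x32
Op 4 fold_left: fold axis v@16; visible region now rows[12,14) x cols[0,16) = 2x16
Op 5 fold_right: fold axis v@8; visible region now rows[12,14) x cols[8,16) = 2x8
Op 6 cut(1, 0): punch at orig (13,8); cuts so far [(13, 8)]; region rows[12,14) x cols[8,16) = 2x8
Op 7 cut(0, 0): punch at orig (12,8); cuts so far [(12, 8), (13, 8)]; region rows[12,14) x cols[8,16) = 2x8
Op 8 cut(0, 6): punch at orig (12,14); cuts so far [(12, 8), (12, 14), (13, 8)]; region rows[12,14) x cols[8,16) = 2x8
Unfold 1 (reflect across v@8): 6 holes -> [(12, 1), (12, 7), (12, 8), (12, 14), (13, 7), (13, 8)]
Unfold 2 (reflect across v@16): 12 holes -> [(12, 1), (12, 7), (12, 8), (12, 14), (12, 17), (12, 23), (12, 24), (12, 30), (13, 7), (13, 8), (13, 23), (13, 24)]
Unfold 3 (reflect across h@14): 24 holes -> [(12, 1), (12, 7), (12, 8), (12, 14), (12, 17), (12, 23), (12, 24), (12, 30), (13, 7), (13, 8), (13, 23), (13, 24), (14, 7), (14, 8), (14, 23), (14, 24), (15, 1), (15, 7), (15, 8), (15, 14), (15, 17), (15, 23), (15, 24), (15, 30)]
Unfold 4 (reflect across h@12): 48 holes -> [(8, 1), (8, 7), (8, 8), (8, 14), (8, 17), (8, 23), (8, 24), (8, 30), (9, 7), (9, 8), (9, 23), (9, 24), (10, 7), (10, 8), (10, 23), (10, 24), (11, 1), (11, 7), (11, 8), (11, 14), (11, 17), (11, 23), (11, 24), (11, 30), (12, 1), (12, 7), (12, 8), (12, 14), (12, 17), (12, 23), (12, 24), (12, 30), (13, 7), (13, 8), (13, 23), (13, 24), (14, 7), (14, 8), (14, 23), (14, 24), (15, 1), (15, 7), (15, 8), (15, 14), (15, 17), (15, 23), (15, 24), (15, 30)]
Unfold 5 (reflect across h@8): 96 holes -> [(0, 1), (0, 7), (0, 8), (0, 14), (0, 17), (0, 23), (0, 24), (0, 30), (1, 7), (1, 8), (1, 23), (1, 24), (2, 7), (2, 8), (2, 23), (2, 24), (3, 1), (3, 7), (3, 8), (3, 14), (3, 17), (3, 23), (3, 24), (3, 30), (4, 1), (4, 7), (4, 8), (4, 14), (4, 17), (4, 23), (4, 24), (4, 30), (5, 7), (5, 8), (5, 23), (5, 24), (6, 7), (6, 8), (6, 23), (6, 24), (7, 1), (7, 7), (7, 8), (7, 14), (7, 17), (7, 23), (7, 24), (7, 30), (8, 1), (8, 7), (8, 8), (8, 14), (8, 17), (8, 23), (8, 24), (8, 30), (9, 7), (9, 8), (9, 23), (9, 24), (10, 7), (10, 8), (10, 23), (10, 24), (11, 1), (11, 7), (11, 8), (11, 14), (11, 17), (11, 23), (11, 24), (11, 30), (12, 1), (12, 7), (12, 8), (12, 14), (12, 17), (12, 23), (12, 24), (12, 30), (13, 7), (13, 8), (13, 23), (13, 24), (14, 7), (14, 8), (14, 23), (14, 24), (15, 1), (15, 7), (15, 8), (15, 14), (15, 17), (15, 23), (15, 24), (15, 30)]
Holes: [(0, 1), (0, 7), (0, 8), (0, 14), (0, 17), (0, 23), (0, 24), (0, 30), (1, 7), (1, 8), (1, 23), (1, 24), (2, 7), (2, 8), (2, 23), (2, 24), (3, 1), (3, 7), (3, 8), (3, 14), (3, 17), (3, 23), (3, 24), (3, 30), (4, 1), (4, 7), (4, 8), (4, 14), (4, 17), (4, 23), (4, 24), (4, 30), (5, 7), (5, 8), (5, 23), (5, 24), (6, 7), (6, 8), (6, 23), (6, 24), (7, 1), (7, 7), (7, 8), (7, 14), (7, 17), (7, 23), (7, 24), (7, 30), (8, 1), (8, 7), (8, 8), (8, 14), (8, 17), (8, 23), (8, 24), (8, 30), (9, 7), (9, 8), (9, 23), (9, 24), (10, 7), (10, 8), (10, 23), (10, 24), (11, 1), (11, 7), (11, 8), (11, 14), (11, 17), (11, 23), (11, 24), (11, 30), (12, 1), (12, 7), (12, 8), (12, 14), (12, 17), (12, 23), (12, 24), (12, 30), (13, 7), (13, 8), (13, 23), (13, 24), (14, 7), (14, 8), (14, 23), (14, 24), (15, 1), (15, 7), (15, 8), (15, 14), (15, 17), (15, 23), (15, 24), (15, 30)]

Answer: yes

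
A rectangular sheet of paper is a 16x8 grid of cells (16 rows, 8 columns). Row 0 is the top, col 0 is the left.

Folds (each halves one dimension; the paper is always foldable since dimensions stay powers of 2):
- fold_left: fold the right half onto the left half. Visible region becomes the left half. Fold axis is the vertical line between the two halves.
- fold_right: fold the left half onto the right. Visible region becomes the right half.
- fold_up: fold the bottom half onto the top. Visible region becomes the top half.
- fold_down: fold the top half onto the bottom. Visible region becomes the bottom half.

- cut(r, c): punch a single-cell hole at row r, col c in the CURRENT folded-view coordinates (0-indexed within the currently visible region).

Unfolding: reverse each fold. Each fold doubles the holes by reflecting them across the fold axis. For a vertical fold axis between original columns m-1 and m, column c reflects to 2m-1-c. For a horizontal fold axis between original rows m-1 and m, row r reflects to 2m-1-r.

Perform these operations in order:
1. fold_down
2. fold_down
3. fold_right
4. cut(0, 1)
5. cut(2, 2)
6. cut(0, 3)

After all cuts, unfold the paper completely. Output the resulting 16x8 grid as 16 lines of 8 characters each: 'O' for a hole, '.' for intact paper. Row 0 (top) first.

Answer: ........
.O....O.
........
O.O..O.O
O.O..O.O
........
.O....O.
........
........
.O....O.
........
O.O..O.O
O.O..O.O
........
.O....O.
........

Derivation:
Op 1 fold_down: fold axis h@8; visible region now rows[8,16) x cols[0,8) = 8x8
Op 2 fold_down: fold axis h@12; visible region now rows[12,16) x cols[0,8) = 4x8
Op 3 fold_right: fold axis v@4; visible region now rows[12,16) x cols[4,8) = 4x4
Op 4 cut(0, 1): punch at orig (12,5); cuts so far [(12, 5)]; region rows[12,16) x cols[4,8) = 4x4
Op 5 cut(2, 2): punch at orig (14,6); cuts so far [(12, 5), (14, 6)]; region rows[12,16) x cols[4,8) = 4x4
Op 6 cut(0, 3): punch at orig (12,7); cuts so far [(12, 5), (12, 7), (14, 6)]; region rows[12,16) x cols[4,8) = 4x4
Unfold 1 (reflect across v@4): 6 holes -> [(12, 0), (12, 2), (12, 5), (12, 7), (14, 1), (14, 6)]
Unfold 2 (reflect across h@12): 12 holes -> [(9, 1), (9, 6), (11, 0), (11, 2), (11, 5), (11, 7), (12, 0), (12, 2), (12, 5), (12, 7), (14, 1), (14, 6)]
Unfold 3 (reflect across h@8): 24 holes -> [(1, 1), (1, 6), (3, 0), (3, 2), (3, 5), (3, 7), (4, 0), (4, 2), (4, 5), (4, 7), (6, 1), (6, 6), (9, 1), (9, 6), (11, 0), (11, 2), (11, 5), (11, 7), (12, 0), (12, 2), (12, 5), (12, 7), (14, 1), (14, 6)]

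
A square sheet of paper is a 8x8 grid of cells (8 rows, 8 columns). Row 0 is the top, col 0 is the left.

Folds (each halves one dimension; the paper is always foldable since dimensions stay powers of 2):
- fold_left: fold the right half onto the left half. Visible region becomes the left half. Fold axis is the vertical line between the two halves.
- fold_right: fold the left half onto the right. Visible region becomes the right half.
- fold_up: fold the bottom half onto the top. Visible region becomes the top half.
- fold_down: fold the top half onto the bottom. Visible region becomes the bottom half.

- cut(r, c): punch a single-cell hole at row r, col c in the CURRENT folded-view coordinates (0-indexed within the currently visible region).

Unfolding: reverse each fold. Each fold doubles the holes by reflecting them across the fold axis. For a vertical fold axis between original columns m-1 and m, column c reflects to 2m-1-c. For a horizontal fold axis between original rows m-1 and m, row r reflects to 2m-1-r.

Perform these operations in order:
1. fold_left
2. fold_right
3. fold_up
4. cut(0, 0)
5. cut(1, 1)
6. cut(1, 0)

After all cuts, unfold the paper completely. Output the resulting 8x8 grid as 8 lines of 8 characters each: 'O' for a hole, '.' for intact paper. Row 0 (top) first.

Answer: .OO..OO.
OOOOOOOO
........
........
........
........
OOOOOOOO
.OO..OO.

Derivation:
Op 1 fold_left: fold axis v@4; visible region now rows[0,8) x cols[0,4) = 8x4
Op 2 fold_right: fold axis v@2; visible region now rows[0,8) x cols[2,4) = 8x2
Op 3 fold_up: fold axis h@4; visible region now rows[0,4) x cols[2,4) = 4x2
Op 4 cut(0, 0): punch at orig (0,2); cuts so far [(0, 2)]; region rows[0,4) x cols[2,4) = 4x2
Op 5 cut(1, 1): punch at orig (1,3); cuts so far [(0, 2), (1, 3)]; region rows[0,4) x cols[2,4) = 4x2
Op 6 cut(1, 0): punch at orig (1,2); cuts so far [(0, 2), (1, 2), (1, 3)]; region rows[0,4) x cols[2,4) = 4x2
Unfold 1 (reflect across h@4): 6 holes -> [(0, 2), (1, 2), (1, 3), (6, 2), (6, 3), (7, 2)]
Unfold 2 (reflect across v@2): 12 holes -> [(0, 1), (0, 2), (1, 0), (1, 1), (1, 2), (1, 3), (6, 0), (6, 1), (6, 2), (6, 3), (7, 1), (7, 2)]
Unfold 3 (reflect across v@4): 24 holes -> [(0, 1), (0, 2), (0, 5), (0, 6), (1, 0), (1, 1), (1, 2), (1, 3), (1, 4), (1, 5), (1, 6), (1, 7), (6, 0), (6, 1), (6, 2), (6, 3), (6, 4), (6, 5), (6, 6), (6, 7), (7, 1), (7, 2), (7, 5), (7, 6)]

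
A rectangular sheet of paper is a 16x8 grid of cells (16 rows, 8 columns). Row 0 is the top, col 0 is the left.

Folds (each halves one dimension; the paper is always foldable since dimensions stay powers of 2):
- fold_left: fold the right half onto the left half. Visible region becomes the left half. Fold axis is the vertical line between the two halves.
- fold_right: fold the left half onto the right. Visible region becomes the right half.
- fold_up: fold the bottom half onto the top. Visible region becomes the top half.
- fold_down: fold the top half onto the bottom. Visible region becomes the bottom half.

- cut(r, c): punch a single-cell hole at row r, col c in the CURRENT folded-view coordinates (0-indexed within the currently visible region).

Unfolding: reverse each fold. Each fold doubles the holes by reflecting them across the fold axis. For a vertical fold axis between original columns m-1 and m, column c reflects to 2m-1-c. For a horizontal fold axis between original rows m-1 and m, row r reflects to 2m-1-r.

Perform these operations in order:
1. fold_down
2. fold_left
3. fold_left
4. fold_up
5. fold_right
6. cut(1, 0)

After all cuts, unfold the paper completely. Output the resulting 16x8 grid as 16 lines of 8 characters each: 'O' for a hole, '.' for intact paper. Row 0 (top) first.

Op 1 fold_down: fold axis h@8; visible region now rows[8,16) x cols[0,8) = 8x8
Op 2 fold_left: fold axis v@4; visible region now rows[8,16) x cols[0,4) = 8x4
Op 3 fold_left: fold axis v@2; visible region now rows[8,16) x cols[0,2) = 8x2
Op 4 fold_up: fold axis h@12; visible region now rows[8,12) x cols[0,2) = 4x2
Op 5 fold_right: fold axis v@1; visible region now rows[8,12) x cols[1,2) = 4x1
Op 6 cut(1, 0): punch at orig (9,1); cuts so far [(9, 1)]; region rows[8,12) x cols[1,2) = 4x1
Unfold 1 (reflect across v@1): 2 holes -> [(9, 0), (9, 1)]
Unfold 2 (reflect across h@12): 4 holes -> [(9, 0), (9, 1), (14, 0), (14, 1)]
Unfold 3 (reflect across v@2): 8 holes -> [(9, 0), (9, 1), (9, 2), (9, 3), (14, 0), (14, 1), (14, 2), (14, 3)]
Unfold 4 (reflect across v@4): 16 holes -> [(9, 0), (9, 1), (9, 2), (9, 3), (9, 4), (9, 5), (9, 6), (9, 7), (14, 0), (14, 1), (14, 2), (14, 3), (14, 4), (14, 5), (14, 6), (14, 7)]
Unfold 5 (reflect across h@8): 32 holes -> [(1, 0), (1, 1), (1, 2), (1, 3), (1, 4), (1, 5), (1, 6), (1, 7), (6, 0), (6, 1), (6, 2), (6, 3), (6, 4), (6, 5), (6, 6), (6, 7), (9, 0), (9, 1), (9, 2), (9, 3), (9, 4), (9, 5), (9, 6), (9, 7), (14, 0), (14, 1), (14, 2), (14, 3), (14, 4), (14, 5), (14, 6), (14, 7)]

Answer: ........
OOOOOOOO
........
........
........
........
OOOOOOOO
........
........
OOOOOOOO
........
........
........
........
OOOOOOOO
........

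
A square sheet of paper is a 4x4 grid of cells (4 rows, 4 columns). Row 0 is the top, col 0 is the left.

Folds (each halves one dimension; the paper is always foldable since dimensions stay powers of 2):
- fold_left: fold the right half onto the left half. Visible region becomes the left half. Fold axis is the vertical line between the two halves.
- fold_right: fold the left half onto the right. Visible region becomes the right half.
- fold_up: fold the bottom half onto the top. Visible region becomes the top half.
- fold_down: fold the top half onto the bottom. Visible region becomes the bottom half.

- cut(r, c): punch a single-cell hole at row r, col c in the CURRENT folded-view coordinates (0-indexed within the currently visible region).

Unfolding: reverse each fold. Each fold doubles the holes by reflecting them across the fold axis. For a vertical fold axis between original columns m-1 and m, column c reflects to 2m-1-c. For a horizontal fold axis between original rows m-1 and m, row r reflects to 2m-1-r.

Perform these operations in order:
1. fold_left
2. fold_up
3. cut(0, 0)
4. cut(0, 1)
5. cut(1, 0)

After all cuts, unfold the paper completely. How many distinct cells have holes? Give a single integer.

Answer: 12

Derivation:
Op 1 fold_left: fold axis v@2; visible region now rows[0,4) x cols[0,2) = 4x2
Op 2 fold_up: fold axis h@2; visible region now rows[0,2) x cols[0,2) = 2x2
Op 3 cut(0, 0): punch at orig (0,0); cuts so far [(0, 0)]; region rows[0,2) x cols[0,2) = 2x2
Op 4 cut(0, 1): punch at orig (0,1); cuts so far [(0, 0), (0, 1)]; region rows[0,2) x cols[0,2) = 2x2
Op 5 cut(1, 0): punch at orig (1,0); cuts so far [(0, 0), (0, 1), (1, 0)]; region rows[0,2) x cols[0,2) = 2x2
Unfold 1 (reflect across h@2): 6 holes -> [(0, 0), (0, 1), (1, 0), (2, 0), (3, 0), (3, 1)]
Unfold 2 (reflect across v@2): 12 holes -> [(0, 0), (0, 1), (0, 2), (0, 3), (1, 0), (1, 3), (2, 0), (2, 3), (3, 0), (3, 1), (3, 2), (3, 3)]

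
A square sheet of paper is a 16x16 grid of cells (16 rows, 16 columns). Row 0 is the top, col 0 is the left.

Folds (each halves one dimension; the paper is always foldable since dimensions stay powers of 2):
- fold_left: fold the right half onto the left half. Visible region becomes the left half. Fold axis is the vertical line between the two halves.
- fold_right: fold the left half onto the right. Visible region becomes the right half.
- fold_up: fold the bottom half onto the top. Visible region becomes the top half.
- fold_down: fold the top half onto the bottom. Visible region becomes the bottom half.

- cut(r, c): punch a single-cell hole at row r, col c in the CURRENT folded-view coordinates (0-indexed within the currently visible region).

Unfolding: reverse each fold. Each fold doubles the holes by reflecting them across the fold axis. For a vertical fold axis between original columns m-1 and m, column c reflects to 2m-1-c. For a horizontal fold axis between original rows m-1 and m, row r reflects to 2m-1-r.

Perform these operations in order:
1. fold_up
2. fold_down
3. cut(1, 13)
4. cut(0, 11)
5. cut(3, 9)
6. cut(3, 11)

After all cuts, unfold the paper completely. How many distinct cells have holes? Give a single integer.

Answer: 16

Derivation:
Op 1 fold_up: fold axis h@8; visible region now rows[0,8) x cols[0,16) = 8x16
Op 2 fold_down: fold axis h@4; visible region now rows[4,8) x cols[0,16) = 4x16
Op 3 cut(1, 13): punch at orig (5,13); cuts so far [(5, 13)]; region rows[4,8) x cols[0,16) = 4x16
Op 4 cut(0, 11): punch at orig (4,11); cuts so far [(4, 11), (5, 13)]; region rows[4,8) x cols[0,16) = 4x16
Op 5 cut(3, 9): punch at orig (7,9); cuts so far [(4, 11), (5, 13), (7, 9)]; region rows[4,8) x cols[0,16) = 4x16
Op 6 cut(3, 11): punch at orig (7,11); cuts so far [(4, 11), (5, 13), (7, 9), (7, 11)]; region rows[4,8) x cols[0,16) = 4x16
Unfold 1 (reflect across h@4): 8 holes -> [(0, 9), (0, 11), (2, 13), (3, 11), (4, 11), (5, 13), (7, 9), (7, 11)]
Unfold 2 (reflect across h@8): 16 holes -> [(0, 9), (0, 11), (2, 13), (3, 11), (4, 11), (5, 13), (7, 9), (7, 11), (8, 9), (8, 11), (10, 13), (11, 11), (12, 11), (13, 13), (15, 9), (15, 11)]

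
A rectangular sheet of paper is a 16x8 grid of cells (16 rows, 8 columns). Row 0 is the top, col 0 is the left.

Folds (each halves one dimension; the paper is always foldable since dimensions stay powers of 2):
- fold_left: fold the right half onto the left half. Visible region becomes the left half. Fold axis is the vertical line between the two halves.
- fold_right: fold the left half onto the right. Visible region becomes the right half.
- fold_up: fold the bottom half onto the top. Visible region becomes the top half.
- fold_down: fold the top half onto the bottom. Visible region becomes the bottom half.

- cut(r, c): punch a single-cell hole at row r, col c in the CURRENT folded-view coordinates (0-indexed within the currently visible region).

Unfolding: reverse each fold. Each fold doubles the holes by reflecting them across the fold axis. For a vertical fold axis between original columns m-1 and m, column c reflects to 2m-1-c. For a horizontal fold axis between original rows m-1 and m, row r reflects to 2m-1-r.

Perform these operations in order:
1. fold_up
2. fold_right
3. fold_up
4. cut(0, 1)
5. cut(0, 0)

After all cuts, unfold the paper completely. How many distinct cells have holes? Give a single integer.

Answer: 16

Derivation:
Op 1 fold_up: fold axis h@8; visible region now rows[0,8) x cols[0,8) = 8x8
Op 2 fold_right: fold axis v@4; visible region now rows[0,8) x cols[4,8) = 8x4
Op 3 fold_up: fold axis h@4; visible region now rows[0,4) x cols[4,8) = 4x4
Op 4 cut(0, 1): punch at orig (0,5); cuts so far [(0, 5)]; region rows[0,4) x cols[4,8) = 4x4
Op 5 cut(0, 0): punch at orig (0,4); cuts so far [(0, 4), (0, 5)]; region rows[0,4) x cols[4,8) = 4x4
Unfold 1 (reflect across h@4): 4 holes -> [(0, 4), (0, 5), (7, 4), (7, 5)]
Unfold 2 (reflect across v@4): 8 holes -> [(0, 2), (0, 3), (0, 4), (0, 5), (7, 2), (7, 3), (7, 4), (7, 5)]
Unfold 3 (reflect across h@8): 16 holes -> [(0, 2), (0, 3), (0, 4), (0, 5), (7, 2), (7, 3), (7, 4), (7, 5), (8, 2), (8, 3), (8, 4), (8, 5), (15, 2), (15, 3), (15, 4), (15, 5)]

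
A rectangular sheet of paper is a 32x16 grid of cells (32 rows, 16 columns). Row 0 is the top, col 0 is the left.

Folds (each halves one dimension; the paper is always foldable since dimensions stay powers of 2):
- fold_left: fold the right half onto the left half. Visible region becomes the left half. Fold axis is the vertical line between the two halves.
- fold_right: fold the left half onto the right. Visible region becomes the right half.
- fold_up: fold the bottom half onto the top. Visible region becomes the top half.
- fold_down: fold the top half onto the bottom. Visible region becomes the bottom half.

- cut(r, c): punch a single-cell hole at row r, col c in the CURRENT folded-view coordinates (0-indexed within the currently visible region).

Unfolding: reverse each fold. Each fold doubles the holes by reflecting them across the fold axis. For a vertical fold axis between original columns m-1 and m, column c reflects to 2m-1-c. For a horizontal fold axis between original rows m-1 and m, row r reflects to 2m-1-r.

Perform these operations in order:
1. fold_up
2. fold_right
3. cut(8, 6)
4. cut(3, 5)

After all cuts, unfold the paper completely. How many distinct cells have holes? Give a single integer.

Answer: 8

Derivation:
Op 1 fold_up: fold axis h@16; visible region now rows[0,16) x cols[0,16) = 16x16
Op 2 fold_right: fold axis v@8; visible region now rows[0,16) x cols[8,16) = 16x8
Op 3 cut(8, 6): punch at orig (8,14); cuts so far [(8, 14)]; region rows[0,16) x cols[8,16) = 16x8
Op 4 cut(3, 5): punch at orig (3,13); cuts so far [(3, 13), (8, 14)]; region rows[0,16) x cols[8,16) = 16x8
Unfold 1 (reflect across v@8): 4 holes -> [(3, 2), (3, 13), (8, 1), (8, 14)]
Unfold 2 (reflect across h@16): 8 holes -> [(3, 2), (3, 13), (8, 1), (8, 14), (23, 1), (23, 14), (28, 2), (28, 13)]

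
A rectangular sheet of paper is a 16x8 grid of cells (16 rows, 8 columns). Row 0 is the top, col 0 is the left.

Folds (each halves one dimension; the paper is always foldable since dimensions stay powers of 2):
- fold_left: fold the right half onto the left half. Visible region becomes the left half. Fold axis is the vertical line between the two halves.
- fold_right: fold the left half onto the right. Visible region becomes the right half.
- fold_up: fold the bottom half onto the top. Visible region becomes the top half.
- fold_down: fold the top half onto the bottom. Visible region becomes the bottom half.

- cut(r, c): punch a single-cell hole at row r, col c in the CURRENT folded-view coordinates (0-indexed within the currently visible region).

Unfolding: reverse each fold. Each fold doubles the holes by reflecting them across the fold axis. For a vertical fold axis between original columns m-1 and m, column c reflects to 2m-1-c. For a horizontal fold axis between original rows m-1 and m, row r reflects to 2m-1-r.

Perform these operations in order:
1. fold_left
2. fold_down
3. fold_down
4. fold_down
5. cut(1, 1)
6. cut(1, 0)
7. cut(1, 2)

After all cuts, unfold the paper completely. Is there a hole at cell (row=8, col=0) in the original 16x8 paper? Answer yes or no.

Op 1 fold_left: fold axis v@4; visible region now rows[0,16) x cols[0,4) = 16x4
Op 2 fold_down: fold axis h@8; visible region now rows[8,16) x cols[0,4) = 8x4
Op 3 fold_down: fold axis h@12; visible region now rows[12,16) x cols[0,4) = 4x4
Op 4 fold_down: fold axis h@14; visible region now rows[14,16) x cols[0,4) = 2x4
Op 5 cut(1, 1): punch at orig (15,1); cuts so far [(15, 1)]; region rows[14,16) x cols[0,4) = 2x4
Op 6 cut(1, 0): punch at orig (15,0); cuts so far [(15, 0), (15, 1)]; region rows[14,16) x cols[0,4) = 2x4
Op 7 cut(1, 2): punch at orig (15,2); cuts so far [(15, 0), (15, 1), (15, 2)]; region rows[14,16) x cols[0,4) = 2x4
Unfold 1 (reflect across h@14): 6 holes -> [(12, 0), (12, 1), (12, 2), (15, 0), (15, 1), (15, 2)]
Unfold 2 (reflect across h@12): 12 holes -> [(8, 0), (8, 1), (8, 2), (11, 0), (11, 1), (11, 2), (12, 0), (12, 1), (12, 2), (15, 0), (15, 1), (15, 2)]
Unfold 3 (reflect across h@8): 24 holes -> [(0, 0), (0, 1), (0, 2), (3, 0), (3, 1), (3, 2), (4, 0), (4, 1), (4, 2), (7, 0), (7, 1), (7, 2), (8, 0), (8, 1), (8, 2), (11, 0), (11, 1), (11, 2), (12, 0), (12, 1), (12, 2), (15, 0), (15, 1), (15, 2)]
Unfold 4 (reflect across v@4): 48 holes -> [(0, 0), (0, 1), (0, 2), (0, 5), (0, 6), (0, 7), (3, 0), (3, 1), (3, 2), (3, 5), (3, 6), (3, 7), (4, 0), (4, 1), (4, 2), (4, 5), (4, 6), (4, 7), (7, 0), (7, 1), (7, 2), (7, 5), (7, 6), (7, 7), (8, 0), (8, 1), (8, 2), (8, 5), (8, 6), (8, 7), (11, 0), (11, 1), (11, 2), (11, 5), (11, 6), (11, 7), (12, 0), (12, 1), (12, 2), (12, 5), (12, 6), (12, 7), (15, 0), (15, 1), (15, 2), (15, 5), (15, 6), (15, 7)]
Holes: [(0, 0), (0, 1), (0, 2), (0, 5), (0, 6), (0, 7), (3, 0), (3, 1), (3, 2), (3, 5), (3, 6), (3, 7), (4, 0), (4, 1), (4, 2), (4, 5), (4, 6), (4, 7), (7, 0), (7, 1), (7, 2), (7, 5), (7, 6), (7, 7), (8, 0), (8, 1), (8, 2), (8, 5), (8, 6), (8, 7), (11, 0), (11, 1), (11, 2), (11, 5), (11, 6), (11, 7), (12, 0), (12, 1), (12, 2), (12, 5), (12, 6), (12, 7), (15, 0), (15, 1), (15, 2), (15, 5), (15, 6), (15, 7)]

Answer: yes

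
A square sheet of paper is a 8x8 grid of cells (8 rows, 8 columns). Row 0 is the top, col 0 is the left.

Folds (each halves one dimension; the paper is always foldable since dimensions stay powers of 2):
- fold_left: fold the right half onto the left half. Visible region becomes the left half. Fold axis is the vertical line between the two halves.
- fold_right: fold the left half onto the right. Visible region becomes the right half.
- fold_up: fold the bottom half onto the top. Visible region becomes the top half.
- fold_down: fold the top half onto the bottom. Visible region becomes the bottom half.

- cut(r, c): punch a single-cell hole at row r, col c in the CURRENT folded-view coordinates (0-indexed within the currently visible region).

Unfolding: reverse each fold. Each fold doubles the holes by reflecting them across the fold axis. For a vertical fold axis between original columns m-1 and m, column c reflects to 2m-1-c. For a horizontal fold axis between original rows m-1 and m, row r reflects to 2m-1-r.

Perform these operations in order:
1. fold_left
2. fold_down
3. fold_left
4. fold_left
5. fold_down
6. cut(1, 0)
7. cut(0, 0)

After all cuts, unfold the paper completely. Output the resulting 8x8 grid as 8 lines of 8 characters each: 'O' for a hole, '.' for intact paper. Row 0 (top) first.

Op 1 fold_left: fold axis v@4; visible region now rows[0,8) x cols[0,4) = 8x4
Op 2 fold_down: fold axis h@4; visible region now rows[4,8) x cols[0,4) = 4x4
Op 3 fold_left: fold axis v@2; visible region now rows[4,8) x cols[0,2) = 4x2
Op 4 fold_left: fold axis v@1; visible region now rows[4,8) x cols[0,1) = 4x1
Op 5 fold_down: fold axis h@6; visible region now rows[6,8) x cols[0,1) = 2x1
Op 6 cut(1, 0): punch at orig (7,0); cuts so far [(7, 0)]; region rows[6,8) x cols[0,1) = 2x1
Op 7 cut(0, 0): punch at orig (6,0); cuts so far [(6, 0), (7, 0)]; region rows[6,8) x cols[0,1) = 2x1
Unfold 1 (reflect across h@6): 4 holes -> [(4, 0), (5, 0), (6, 0), (7, 0)]
Unfold 2 (reflect across v@1): 8 holes -> [(4, 0), (4, 1), (5, 0), (5, 1), (6, 0), (6, 1), (7, 0), (7, 1)]
Unfold 3 (reflect across v@2): 16 holes -> [(4, 0), (4, 1), (4, 2), (4, 3), (5, 0), (5, 1), (5, 2), (5, 3), (6, 0), (6, 1), (6, 2), (6, 3), (7, 0), (7, 1), (7, 2), (7, 3)]
Unfold 4 (reflect across h@4): 32 holes -> [(0, 0), (0, 1), (0, 2), (0, 3), (1, 0), (1, 1), (1, 2), (1, 3), (2, 0), (2, 1), (2, 2), (2, 3), (3, 0), (3, 1), (3, 2), (3, 3), (4, 0), (4, 1), (4, 2), (4, 3), (5, 0), (5, 1), (5, 2), (5, 3), (6, 0), (6, 1), (6, 2), (6, 3), (7, 0), (7, 1), (7, 2), (7, 3)]
Unfold 5 (reflect across v@4): 64 holes -> [(0, 0), (0, 1), (0, 2), (0, 3), (0, 4), (0, 5), (0, 6), (0, 7), (1, 0), (1, 1), (1, 2), (1, 3), (1, 4), (1, 5), (1, 6), (1, 7), (2, 0), (2, 1), (2, 2), (2, 3), (2, 4), (2, 5), (2, 6), (2, 7), (3, 0), (3, 1), (3, 2), (3, 3), (3, 4), (3, 5), (3, 6), (3, 7), (4, 0), (4, 1), (4, 2), (4, 3), (4, 4), (4, 5), (4, 6), (4, 7), (5, 0), (5, 1), (5, 2), (5, 3), (5, 4), (5, 5), (5, 6), (5, 7), (6, 0), (6, 1), (6, 2), (6, 3), (6, 4), (6, 5), (6, 6), (6, 7), (7, 0), (7, 1), (7, 2), (7, 3), (7, 4), (7, 5), (7, 6), (7, 7)]

Answer: OOOOOOOO
OOOOOOOO
OOOOOOOO
OOOOOOOO
OOOOOOOO
OOOOOOOO
OOOOOOOO
OOOOOOOO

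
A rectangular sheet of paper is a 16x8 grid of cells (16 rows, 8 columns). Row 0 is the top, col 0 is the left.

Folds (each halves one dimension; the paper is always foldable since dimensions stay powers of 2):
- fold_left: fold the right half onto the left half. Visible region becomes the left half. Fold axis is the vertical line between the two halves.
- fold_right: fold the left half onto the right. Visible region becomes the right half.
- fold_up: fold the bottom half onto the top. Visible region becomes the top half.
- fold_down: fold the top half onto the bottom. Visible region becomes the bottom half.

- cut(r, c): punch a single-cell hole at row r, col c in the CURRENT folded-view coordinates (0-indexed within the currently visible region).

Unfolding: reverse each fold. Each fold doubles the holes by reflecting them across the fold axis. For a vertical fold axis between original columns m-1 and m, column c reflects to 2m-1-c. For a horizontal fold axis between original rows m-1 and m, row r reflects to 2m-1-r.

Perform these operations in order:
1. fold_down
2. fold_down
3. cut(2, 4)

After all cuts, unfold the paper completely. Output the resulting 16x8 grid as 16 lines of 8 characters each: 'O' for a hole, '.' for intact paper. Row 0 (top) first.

Answer: ........
....O...
........
........
........
........
....O...
........
........
....O...
........
........
........
........
....O...
........

Derivation:
Op 1 fold_down: fold axis h@8; visible region now rows[8,16) x cols[0,8) = 8x8
Op 2 fold_down: fold axis h@12; visible region now rows[12,16) x cols[0,8) = 4x8
Op 3 cut(2, 4): punch at orig (14,4); cuts so far [(14, 4)]; region rows[12,16) x cols[0,8) = 4x8
Unfold 1 (reflect across h@12): 2 holes -> [(9, 4), (14, 4)]
Unfold 2 (reflect across h@8): 4 holes -> [(1, 4), (6, 4), (9, 4), (14, 4)]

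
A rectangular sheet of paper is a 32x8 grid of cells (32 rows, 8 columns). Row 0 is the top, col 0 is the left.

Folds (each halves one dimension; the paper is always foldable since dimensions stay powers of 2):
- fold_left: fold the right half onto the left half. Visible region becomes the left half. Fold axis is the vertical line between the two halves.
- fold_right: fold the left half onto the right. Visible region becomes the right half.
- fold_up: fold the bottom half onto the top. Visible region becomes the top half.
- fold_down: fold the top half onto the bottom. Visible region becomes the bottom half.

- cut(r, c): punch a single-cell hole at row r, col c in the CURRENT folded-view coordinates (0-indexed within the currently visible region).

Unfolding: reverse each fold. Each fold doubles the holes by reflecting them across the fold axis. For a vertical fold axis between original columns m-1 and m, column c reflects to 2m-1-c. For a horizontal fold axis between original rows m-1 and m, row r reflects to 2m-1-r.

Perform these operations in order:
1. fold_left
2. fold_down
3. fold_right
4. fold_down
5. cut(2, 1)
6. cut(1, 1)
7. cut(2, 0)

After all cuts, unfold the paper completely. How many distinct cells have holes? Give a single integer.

Op 1 fold_left: fold axis v@4; visible region now rows[0,32) x cols[0,4) = 32x4
Op 2 fold_down: fold axis h@16; visible region now rows[16,32) x cols[0,4) = 16x4
Op 3 fold_right: fold axis v@2; visible region now rows[16,32) x cols[2,4) = 16x2
Op 4 fold_down: fold axis h@24; visible region now rows[24,32) x cols[2,4) = 8x2
Op 5 cut(2, 1): punch at orig (26,3); cuts so far [(26, 3)]; region rows[24,32) x cols[2,4) = 8x2
Op 6 cut(1, 1): punch at orig (25,3); cuts so far [(25, 3), (26, 3)]; region rows[24,32) x cols[2,4) = 8x2
Op 7 cut(2, 0): punch at orig (26,2); cuts so far [(25, 3), (26, 2), (26, 3)]; region rows[24,32) x cols[2,4) = 8x2
Unfold 1 (reflect across h@24): 6 holes -> [(21, 2), (21, 3), (22, 3), (25, 3), (26, 2), (26, 3)]
Unfold 2 (reflect across v@2): 12 holes -> [(21, 0), (21, 1), (21, 2), (21, 3), (22, 0), (22, 3), (25, 0), (25, 3), (26, 0), (26, 1), (26, 2), (26, 3)]
Unfold 3 (reflect across h@16): 24 holes -> [(5, 0), (5, 1), (5, 2), (5, 3), (6, 0), (6, 3), (9, 0), (9, 3), (10, 0), (10, 1), (10, 2), (10, 3), (21, 0), (21, 1), (21, 2), (21, 3), (22, 0), (22, 3), (25, 0), (25, 3), (26, 0), (26, 1), (26, 2), (26, 3)]
Unfold 4 (reflect across v@4): 48 holes -> [(5, 0), (5, 1), (5, 2), (5, 3), (5, 4), (5, 5), (5, 6), (5, 7), (6, 0), (6, 3), (6, 4), (6, 7), (9, 0), (9, 3), (9, 4), (9, 7), (10, 0), (10, 1), (10, 2), (10, 3), (10, 4), (10, 5), (10, 6), (10, 7), (21, 0), (21, 1), (21, 2), (21, 3), (21, 4), (21, 5), (21, 6), (21, 7), (22, 0), (22, 3), (22, 4), (22, 7), (25, 0), (25, 3), (25, 4), (25, 7), (26, 0), (26, 1), (26, 2), (26, 3), (26, 4), (26, 5), (26, 6), (26, 7)]

Answer: 48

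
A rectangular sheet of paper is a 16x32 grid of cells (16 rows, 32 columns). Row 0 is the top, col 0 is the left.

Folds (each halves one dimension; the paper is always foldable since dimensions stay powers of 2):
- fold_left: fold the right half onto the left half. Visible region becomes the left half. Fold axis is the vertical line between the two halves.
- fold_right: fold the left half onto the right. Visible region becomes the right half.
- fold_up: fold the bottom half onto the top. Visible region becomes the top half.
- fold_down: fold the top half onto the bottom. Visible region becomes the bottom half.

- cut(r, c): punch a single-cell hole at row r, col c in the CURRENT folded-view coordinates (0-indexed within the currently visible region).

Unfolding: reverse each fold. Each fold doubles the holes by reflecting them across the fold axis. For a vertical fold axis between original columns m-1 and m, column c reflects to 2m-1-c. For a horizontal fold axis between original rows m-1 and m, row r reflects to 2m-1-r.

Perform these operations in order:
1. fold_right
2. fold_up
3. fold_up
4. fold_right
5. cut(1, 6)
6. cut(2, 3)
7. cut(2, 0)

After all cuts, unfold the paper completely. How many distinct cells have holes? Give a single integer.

Answer: 48

Derivation:
Op 1 fold_right: fold axis v@16; visible region now rows[0,16) x cols[16,32) = 16x16
Op 2 fold_up: fold axis h@8; visible region now rows[0,8) x cols[16,32) = 8x16
Op 3 fold_up: fold axis h@4; visible region now rows[0,4) x cols[16,32) = 4x16
Op 4 fold_right: fold axis v@24; visible region now rows[0,4) x cols[24,32) = 4x8
Op 5 cut(1, 6): punch at orig (1,30); cuts so far [(1, 30)]; region rows[0,4) x cols[24,32) = 4x8
Op 6 cut(2, 3): punch at orig (2,27); cuts so far [(1, 30), (2, 27)]; region rows[0,4) x cols[24,32) = 4x8
Op 7 cut(2, 0): punch at orig (2,24); cuts so far [(1, 30), (2, 24), (2, 27)]; region rows[0,4) x cols[24,32) = 4x8
Unfold 1 (reflect across v@24): 6 holes -> [(1, 17), (1, 30), (2, 20), (2, 23), (2, 24), (2, 27)]
Unfold 2 (reflect across h@4): 12 holes -> [(1, 17), (1, 30), (2, 20), (2, 23), (2, 24), (2, 27), (5, 20), (5, 23), (5, 24), (5, 27), (6, 17), (6, 30)]
Unfold 3 (reflect across h@8): 24 holes -> [(1, 17), (1, 30), (2, 20), (2, 23), (2, 24), (2, 27), (5, 20), (5, 23), (5, 24), (5, 27), (6, 17), (6, 30), (9, 17), (9, 30), (10, 20), (10, 23), (10, 24), (10, 27), (13, 20), (13, 23), (13, 24), (13, 27), (14, 17), (14, 30)]
Unfold 4 (reflect across v@16): 48 holes -> [(1, 1), (1, 14), (1, 17), (1, 30), (2, 4), (2, 7), (2, 8), (2, 11), (2, 20), (2, 23), (2, 24), (2, 27), (5, 4), (5, 7), (5, 8), (5, 11), (5, 20), (5, 23), (5, 24), (5, 27), (6, 1), (6, 14), (6, 17), (6, 30), (9, 1), (9, 14), (9, 17), (9, 30), (10, 4), (10, 7), (10, 8), (10, 11), (10, 20), (10, 23), (10, 24), (10, 27), (13, 4), (13, 7), (13, 8), (13, 11), (13, 20), (13, 23), (13, 24), (13, 27), (14, 1), (14, 14), (14, 17), (14, 30)]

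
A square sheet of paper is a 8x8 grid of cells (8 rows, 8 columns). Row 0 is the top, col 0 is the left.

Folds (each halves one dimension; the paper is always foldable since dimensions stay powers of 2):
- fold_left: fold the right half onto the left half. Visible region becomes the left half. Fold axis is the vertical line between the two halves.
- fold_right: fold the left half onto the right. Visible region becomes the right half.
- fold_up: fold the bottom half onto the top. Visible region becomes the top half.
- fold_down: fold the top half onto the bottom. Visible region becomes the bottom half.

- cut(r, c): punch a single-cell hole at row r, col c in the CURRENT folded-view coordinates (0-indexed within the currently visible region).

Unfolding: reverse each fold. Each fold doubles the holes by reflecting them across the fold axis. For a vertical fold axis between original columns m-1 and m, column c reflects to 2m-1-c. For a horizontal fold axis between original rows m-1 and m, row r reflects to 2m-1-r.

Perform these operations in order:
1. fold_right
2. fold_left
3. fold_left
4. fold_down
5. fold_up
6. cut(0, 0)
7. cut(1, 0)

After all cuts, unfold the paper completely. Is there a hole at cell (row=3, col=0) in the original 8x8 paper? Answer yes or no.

Op 1 fold_right: fold axis v@4; visible region now rows[0,8) x cols[4,8) = 8x4
Op 2 fold_left: fold axis v@6; visible region now rows[0,8) x cols[4,6) = 8x2
Op 3 fold_left: fold axis v@5; visible region now rows[0,8) x cols[4,5) = 8x1
Op 4 fold_down: fold axis h@4; visible region now rows[4,8) x cols[4,5) = 4x1
Op 5 fold_up: fold axis h@6; visible region now rows[4,6) x cols[4,5) = 2x1
Op 6 cut(0, 0): punch at orig (4,4); cuts so far [(4, 4)]; region rows[4,6) x cols[4,5) = 2x1
Op 7 cut(1, 0): punch at orig (5,4); cuts so far [(4, 4), (5, 4)]; region rows[4,6) x cols[4,5) = 2x1
Unfold 1 (reflect across h@6): 4 holes -> [(4, 4), (5, 4), (6, 4), (7, 4)]
Unfold 2 (reflect across h@4): 8 holes -> [(0, 4), (1, 4), (2, 4), (3, 4), (4, 4), (5, 4), (6, 4), (7, 4)]
Unfold 3 (reflect across v@5): 16 holes -> [(0, 4), (0, 5), (1, 4), (1, 5), (2, 4), (2, 5), (3, 4), (3, 5), (4, 4), (4, 5), (5, 4), (5, 5), (6, 4), (6, 5), (7, 4), (7, 5)]
Unfold 4 (reflect across v@6): 32 holes -> [(0, 4), (0, 5), (0, 6), (0, 7), (1, 4), (1, 5), (1, 6), (1, 7), (2, 4), (2, 5), (2, 6), (2, 7), (3, 4), (3, 5), (3, 6), (3, 7), (4, 4), (4, 5), (4, 6), (4, 7), (5, 4), (5, 5), (5, 6), (5, 7), (6, 4), (6, 5), (6, 6), (6, 7), (7, 4), (7, 5), (7, 6), (7, 7)]
Unfold 5 (reflect across v@4): 64 holes -> [(0, 0), (0, 1), (0, 2), (0, 3), (0, 4), (0, 5), (0, 6), (0, 7), (1, 0), (1, 1), (1, 2), (1, 3), (1, 4), (1, 5), (1, 6), (1, 7), (2, 0), (2, 1), (2, 2), (2, 3), (2, 4), (2, 5), (2, 6), (2, 7), (3, 0), (3, 1), (3, 2), (3, 3), (3, 4), (3, 5), (3, 6), (3, 7), (4, 0), (4, 1), (4, 2), (4, 3), (4, 4), (4, 5), (4, 6), (4, 7), (5, 0), (5, 1), (5, 2), (5, 3), (5, 4), (5, 5), (5, 6), (5, 7), (6, 0), (6, 1), (6, 2), (6, 3), (6, 4), (6, 5), (6, 6), (6, 7), (7, 0), (7, 1), (7, 2), (7, 3), (7, 4), (7, 5), (7, 6), (7, 7)]
Holes: [(0, 0), (0, 1), (0, 2), (0, 3), (0, 4), (0, 5), (0, 6), (0, 7), (1, 0), (1, 1), (1, 2), (1, 3), (1, 4), (1, 5), (1, 6), (1, 7), (2, 0), (2, 1), (2, 2), (2, 3), (2, 4), (2, 5), (2, 6), (2, 7), (3, 0), (3, 1), (3, 2), (3, 3), (3, 4), (3, 5), (3, 6), (3, 7), (4, 0), (4, 1), (4, 2), (4, 3), (4, 4), (4, 5), (4, 6), (4, 7), (5, 0), (5, 1), (5, 2), (5, 3), (5, 4), (5, 5), (5, 6), (5, 7), (6, 0), (6, 1), (6, 2), (6, 3), (6, 4), (6, 5), (6, 6), (6, 7), (7, 0), (7, 1), (7, 2), (7, 3), (7, 4), (7, 5), (7, 6), (7, 7)]

Answer: yes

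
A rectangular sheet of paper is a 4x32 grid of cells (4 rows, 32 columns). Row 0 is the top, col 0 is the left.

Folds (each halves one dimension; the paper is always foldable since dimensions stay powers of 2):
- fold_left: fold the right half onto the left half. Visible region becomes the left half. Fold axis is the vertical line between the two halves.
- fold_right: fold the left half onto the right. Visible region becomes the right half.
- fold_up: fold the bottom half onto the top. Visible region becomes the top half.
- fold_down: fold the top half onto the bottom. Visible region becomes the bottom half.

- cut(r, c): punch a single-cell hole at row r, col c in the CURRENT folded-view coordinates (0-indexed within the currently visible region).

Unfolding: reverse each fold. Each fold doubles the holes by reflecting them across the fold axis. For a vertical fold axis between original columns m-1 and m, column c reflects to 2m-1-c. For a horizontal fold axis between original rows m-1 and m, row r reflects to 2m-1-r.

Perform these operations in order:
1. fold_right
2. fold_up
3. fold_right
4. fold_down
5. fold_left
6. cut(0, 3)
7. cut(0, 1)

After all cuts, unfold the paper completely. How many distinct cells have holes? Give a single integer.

Op 1 fold_right: fold axis v@16; visible region now rows[0,4) x cols[16,32) = 4x16
Op 2 fold_up: fold axis h@2; visible region now rows[0,2) x cols[16,32) = 2x16
Op 3 fold_right: fold axis v@24; visible region now rows[0,2) x cols[24,32) = 2x8
Op 4 fold_down: fold axis h@1; visible region now rows[1,2) x cols[24,32) = 1x8
Op 5 fold_left: fold axis v@28; visible region now rows[1,2) x cols[24,28) = 1x4
Op 6 cut(0, 3): punch at orig (1,27); cuts so far [(1, 27)]; region rows[1,2) x cols[24,28) = 1x4
Op 7 cut(0, 1): punch at orig (1,25); cuts so far [(1, 25), (1, 27)]; region rows[1,2) x cols[24,28) = 1x4
Unfold 1 (reflect across v@28): 4 holes -> [(1, 25), (1, 27), (1, 28), (1, 30)]
Unfold 2 (reflect across h@1): 8 holes -> [(0, 25), (0, 27), (0, 28), (0, 30), (1, 25), (1, 27), (1, 28), (1, 30)]
Unfold 3 (reflect across v@24): 16 holes -> [(0, 17), (0, 19), (0, 20), (0, 22), (0, 25), (0, 27), (0, 28), (0, 30), (1, 17), (1, 19), (1, 20), (1, 22), (1, 25), (1, 27), (1, 28), (1, 30)]
Unfold 4 (reflect across h@2): 32 holes -> [(0, 17), (0, 19), (0, 20), (0, 22), (0, 25), (0, 27), (0, 28), (0, 30), (1, 17), (1, 19), (1, 20), (1, 22), (1, 25), (1, 27), (1, 28), (1, 30), (2, 17), (2, 19), (2, 20), (2, 22), (2, 25), (2, 27), (2, 28), (2, 30), (3, 17), (3, 19), (3, 20), (3, 22), (3, 25), (3, 27), (3, 28), (3, 30)]
Unfold 5 (reflect across v@16): 64 holes -> [(0, 1), (0, 3), (0, 4), (0, 6), (0, 9), (0, 11), (0, 12), (0, 14), (0, 17), (0, 19), (0, 20), (0, 22), (0, 25), (0, 27), (0, 28), (0, 30), (1, 1), (1, 3), (1, 4), (1, 6), (1, 9), (1, 11), (1, 12), (1, 14), (1, 17), (1, 19), (1, 20), (1, 22), (1, 25), (1, 27), (1, 28), (1, 30), (2, 1), (2, 3), (2, 4), (2, 6), (2, 9), (2, 11), (2, 12), (2, 14), (2, 17), (2, 19), (2, 20), (2, 22), (2, 25), (2, 27), (2, 28), (2, 30), (3, 1), (3, 3), (3, 4), (3, 6), (3, 9), (3, 11), (3, 12), (3, 14), (3, 17), (3, 19), (3, 20), (3, 22), (3, 25), (3, 27), (3, 28), (3, 30)]

Answer: 64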